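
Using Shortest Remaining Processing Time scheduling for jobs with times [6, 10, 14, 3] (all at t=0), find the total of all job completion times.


Since all jobs arrive at t=0, SRPT equals SPT ordering.
SPT order: [3, 6, 10, 14]
Completion times:
  Job 1: p=3, C=3
  Job 2: p=6, C=9
  Job 3: p=10, C=19
  Job 4: p=14, C=33
Total completion time = 3 + 9 + 19 + 33 = 64

64


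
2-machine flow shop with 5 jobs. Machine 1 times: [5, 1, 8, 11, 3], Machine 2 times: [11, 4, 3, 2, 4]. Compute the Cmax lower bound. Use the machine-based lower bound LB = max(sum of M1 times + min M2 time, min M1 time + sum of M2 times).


LB1 = sum(M1 times) + min(M2 times) = 28 + 2 = 30
LB2 = min(M1 times) + sum(M2 times) = 1 + 24 = 25
Lower bound = max(LB1, LB2) = max(30, 25) = 30

30


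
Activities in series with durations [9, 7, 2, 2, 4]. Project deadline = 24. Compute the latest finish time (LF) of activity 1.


LF(activity 1) = deadline - sum of successor durations
Successors: activities 2 through 5 with durations [7, 2, 2, 4]
Sum of successor durations = 15
LF = 24 - 15 = 9

9


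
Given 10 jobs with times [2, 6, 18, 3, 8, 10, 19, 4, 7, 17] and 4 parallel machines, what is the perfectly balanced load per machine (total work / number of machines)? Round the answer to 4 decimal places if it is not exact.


Total processing time = 2 + 6 + 18 + 3 + 8 + 10 + 19 + 4 + 7 + 17 = 94
Number of machines = 4
Ideal balanced load = 94 / 4 = 23.5

23.5


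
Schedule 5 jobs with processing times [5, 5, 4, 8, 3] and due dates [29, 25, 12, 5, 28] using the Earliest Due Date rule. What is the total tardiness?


Sort by due date (EDD order): [(8, 5), (4, 12), (5, 25), (3, 28), (5, 29)]
Compute completion times and tardiness:
  Job 1: p=8, d=5, C=8, tardiness=max(0,8-5)=3
  Job 2: p=4, d=12, C=12, tardiness=max(0,12-12)=0
  Job 3: p=5, d=25, C=17, tardiness=max(0,17-25)=0
  Job 4: p=3, d=28, C=20, tardiness=max(0,20-28)=0
  Job 5: p=5, d=29, C=25, tardiness=max(0,25-29)=0
Total tardiness = 3

3


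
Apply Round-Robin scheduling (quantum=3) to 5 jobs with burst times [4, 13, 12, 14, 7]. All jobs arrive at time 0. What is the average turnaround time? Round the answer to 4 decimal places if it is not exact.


Time quantum = 3
Execution trace:
  J1 runs 3 units, time = 3
  J2 runs 3 units, time = 6
  J3 runs 3 units, time = 9
  J4 runs 3 units, time = 12
  J5 runs 3 units, time = 15
  J1 runs 1 units, time = 16
  J2 runs 3 units, time = 19
  J3 runs 3 units, time = 22
  J4 runs 3 units, time = 25
  J5 runs 3 units, time = 28
  J2 runs 3 units, time = 31
  J3 runs 3 units, time = 34
  J4 runs 3 units, time = 37
  J5 runs 1 units, time = 38
  J2 runs 3 units, time = 41
  J3 runs 3 units, time = 44
  J4 runs 3 units, time = 47
  J2 runs 1 units, time = 48
  J4 runs 2 units, time = 50
Finish times: [16, 48, 44, 50, 38]
Average turnaround = 196/5 = 39.2

39.2


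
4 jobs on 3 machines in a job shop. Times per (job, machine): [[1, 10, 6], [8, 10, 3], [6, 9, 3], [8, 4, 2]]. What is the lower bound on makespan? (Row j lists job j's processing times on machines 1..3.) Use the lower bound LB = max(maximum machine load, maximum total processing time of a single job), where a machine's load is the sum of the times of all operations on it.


Machine loads:
  Machine 1: 1 + 8 + 6 + 8 = 23
  Machine 2: 10 + 10 + 9 + 4 = 33
  Machine 3: 6 + 3 + 3 + 2 = 14
Max machine load = 33
Job totals:
  Job 1: 17
  Job 2: 21
  Job 3: 18
  Job 4: 14
Max job total = 21
Lower bound = max(33, 21) = 33

33


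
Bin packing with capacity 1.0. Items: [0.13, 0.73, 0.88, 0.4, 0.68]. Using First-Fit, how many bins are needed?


Place items sequentially using First-Fit:
  Item 0.13 -> new Bin 1
  Item 0.73 -> Bin 1 (now 0.86)
  Item 0.88 -> new Bin 2
  Item 0.4 -> new Bin 3
  Item 0.68 -> new Bin 4
Total bins used = 4

4


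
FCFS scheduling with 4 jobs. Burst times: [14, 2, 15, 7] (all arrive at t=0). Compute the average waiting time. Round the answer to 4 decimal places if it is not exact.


FCFS order (as given): [14, 2, 15, 7]
Waiting times:
  Job 1: wait = 0
  Job 2: wait = 14
  Job 3: wait = 16
  Job 4: wait = 31
Sum of waiting times = 61
Average waiting time = 61/4 = 15.25

15.25


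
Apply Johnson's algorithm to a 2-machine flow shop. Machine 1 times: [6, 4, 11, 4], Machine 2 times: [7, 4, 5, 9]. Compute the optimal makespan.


Apply Johnson's rule:
  Group 1 (a <= b): [(2, 4, 4), (4, 4, 9), (1, 6, 7)]
  Group 2 (a > b): [(3, 11, 5)]
Optimal job order: [2, 4, 1, 3]
Schedule:
  Job 2: M1 done at 4, M2 done at 8
  Job 4: M1 done at 8, M2 done at 17
  Job 1: M1 done at 14, M2 done at 24
  Job 3: M1 done at 25, M2 done at 30
Makespan = 30

30


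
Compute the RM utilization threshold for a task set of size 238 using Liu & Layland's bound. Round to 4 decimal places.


Compute 2^(1/238) = 1.0029166282
Subtract 1: 1.0029166282 - 1 = 0.0029166282
Multiply by n: 238 * 0.0029166282 = 0.6941575116
Round to 4 dp: 0.6942

0.6942


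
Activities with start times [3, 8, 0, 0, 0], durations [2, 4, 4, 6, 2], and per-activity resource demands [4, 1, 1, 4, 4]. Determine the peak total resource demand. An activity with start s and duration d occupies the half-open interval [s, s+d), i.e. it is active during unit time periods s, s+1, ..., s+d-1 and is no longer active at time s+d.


Each activity i is active on [start_i, start_i + duration_i).
Compute total resource usage per time slot:
  t=0: active resources = [1, 4, 4], total = 9
  t=1: active resources = [1, 4, 4], total = 9
  t=2: active resources = [1, 4], total = 5
  t=3: active resources = [4, 1, 4], total = 9
  t=4: active resources = [4, 4], total = 8
  t=5: active resources = [4], total = 4
  t=6: active resources = [], total = 0
  t=7: active resources = [], total = 0
  t=8: active resources = [1], total = 1
  t=9: active resources = [1], total = 1
  t=10: active resources = [1], total = 1
  t=11: active resources = [1], total = 1
Peak resource demand = 9

9


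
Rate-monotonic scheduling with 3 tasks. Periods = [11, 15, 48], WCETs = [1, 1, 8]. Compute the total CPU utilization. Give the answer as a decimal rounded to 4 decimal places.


Compute individual utilizations (exact fractions):
  Task 1: C/T = 1/11 (approx. 0.0909)
  Task 2: C/T = 1/15 (approx. 0.0667)
  Task 3: C/T = 8/48 = 1/6 (approx. 0.1667)
Total utilization U = 1/11 + 1/15 + 1/6 = 107/330
Rounded to 4 decimal places: U = 0.3242
RM (Liu & Layland) bound for 3 tasks = 0.779763; compare with U = 107/330 (approx. 0.324242)
U <= bound, so schedulable by RM sufficient condition.

0.3242


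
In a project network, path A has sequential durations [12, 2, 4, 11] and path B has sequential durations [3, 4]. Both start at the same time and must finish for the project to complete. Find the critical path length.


Path A total = 12 + 2 + 4 + 11 = 29
Path B total = 3 + 4 = 7
Critical path = longest path = max(29, 7) = 29

29


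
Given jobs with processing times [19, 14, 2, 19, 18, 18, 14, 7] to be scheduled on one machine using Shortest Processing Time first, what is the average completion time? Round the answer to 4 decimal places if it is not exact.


Sort jobs by processing time (SPT order): [2, 7, 14, 14, 18, 18, 19, 19]
Compute completion times sequentially:
  Job 1: processing = 2, completes at 2
  Job 2: processing = 7, completes at 9
  Job 3: processing = 14, completes at 23
  Job 4: processing = 14, completes at 37
  Job 5: processing = 18, completes at 55
  Job 6: processing = 18, completes at 73
  Job 7: processing = 19, completes at 92
  Job 8: processing = 19, completes at 111
Sum of completion times = 402
Average completion time = 402/8 = 50.25

50.25


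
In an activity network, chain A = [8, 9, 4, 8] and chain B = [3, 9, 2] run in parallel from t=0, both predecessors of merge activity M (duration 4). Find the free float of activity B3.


ES(B3) = sum of predecessors on chain B = 12
EF(B3) = ES + duration = 12 + 2 = 14
Successor of B3 is M. ES(M) = max(sum(A), sum(B)) = max(29, 14) = 29
Free float = ES(successor) - EF(current) = 29 - 14 = 15

15


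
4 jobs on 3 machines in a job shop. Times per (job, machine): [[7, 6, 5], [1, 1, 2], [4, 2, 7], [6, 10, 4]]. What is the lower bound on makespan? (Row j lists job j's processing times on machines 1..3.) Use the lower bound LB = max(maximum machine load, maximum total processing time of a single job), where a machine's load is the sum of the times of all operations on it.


Machine loads:
  Machine 1: 7 + 1 + 4 + 6 = 18
  Machine 2: 6 + 1 + 2 + 10 = 19
  Machine 3: 5 + 2 + 7 + 4 = 18
Max machine load = 19
Job totals:
  Job 1: 18
  Job 2: 4
  Job 3: 13
  Job 4: 20
Max job total = 20
Lower bound = max(19, 20) = 20

20


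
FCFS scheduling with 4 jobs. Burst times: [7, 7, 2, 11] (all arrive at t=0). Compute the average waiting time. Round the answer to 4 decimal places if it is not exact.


FCFS order (as given): [7, 7, 2, 11]
Waiting times:
  Job 1: wait = 0
  Job 2: wait = 7
  Job 3: wait = 14
  Job 4: wait = 16
Sum of waiting times = 37
Average waiting time = 37/4 = 9.25

9.25


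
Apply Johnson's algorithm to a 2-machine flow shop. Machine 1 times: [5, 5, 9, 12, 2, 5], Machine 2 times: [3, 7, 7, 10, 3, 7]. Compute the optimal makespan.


Apply Johnson's rule:
  Group 1 (a <= b): [(5, 2, 3), (2, 5, 7), (6, 5, 7)]
  Group 2 (a > b): [(4, 12, 10), (3, 9, 7), (1, 5, 3)]
Optimal job order: [5, 2, 6, 4, 3, 1]
Schedule:
  Job 5: M1 done at 2, M2 done at 5
  Job 2: M1 done at 7, M2 done at 14
  Job 6: M1 done at 12, M2 done at 21
  Job 4: M1 done at 24, M2 done at 34
  Job 3: M1 done at 33, M2 done at 41
  Job 1: M1 done at 38, M2 done at 44
Makespan = 44

44


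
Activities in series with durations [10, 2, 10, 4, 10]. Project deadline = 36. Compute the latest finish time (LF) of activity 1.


LF(activity 1) = deadline - sum of successor durations
Successors: activities 2 through 5 with durations [2, 10, 4, 10]
Sum of successor durations = 26
LF = 36 - 26 = 10

10


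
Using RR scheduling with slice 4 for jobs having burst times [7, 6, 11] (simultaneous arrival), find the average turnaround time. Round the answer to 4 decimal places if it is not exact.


Time quantum = 4
Execution trace:
  J1 runs 4 units, time = 4
  J2 runs 4 units, time = 8
  J3 runs 4 units, time = 12
  J1 runs 3 units, time = 15
  J2 runs 2 units, time = 17
  J3 runs 4 units, time = 21
  J3 runs 3 units, time = 24
Finish times: [15, 17, 24]
Average turnaround = 56/3 = 18.6667

18.6667


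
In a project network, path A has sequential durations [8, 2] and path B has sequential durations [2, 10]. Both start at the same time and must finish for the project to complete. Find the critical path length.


Path A total = 8 + 2 = 10
Path B total = 2 + 10 = 12
Critical path = longest path = max(10, 12) = 12

12


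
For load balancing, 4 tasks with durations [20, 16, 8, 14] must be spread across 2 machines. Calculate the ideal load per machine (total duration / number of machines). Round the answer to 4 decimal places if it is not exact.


Total processing time = 20 + 16 + 8 + 14 = 58
Number of machines = 2
Ideal balanced load = 58 / 2 = 29.0

29.0


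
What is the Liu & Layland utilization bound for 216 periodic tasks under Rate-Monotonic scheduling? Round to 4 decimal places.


Compute 2^(1/216) = 1.0032141691
Subtract 1: 1.0032141691 - 1 = 0.0032141691
Multiply by n: 216 * 0.0032141691 = 0.6942605256
Round to 4 dp: 0.6943

0.6943


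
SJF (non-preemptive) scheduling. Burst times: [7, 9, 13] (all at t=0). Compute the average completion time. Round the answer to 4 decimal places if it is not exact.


SJF order (ascending): [7, 9, 13]
Completion times:
  Job 1: burst=7, C=7
  Job 2: burst=9, C=16
  Job 3: burst=13, C=29
Average completion = 52/3 = 17.3333

17.3333


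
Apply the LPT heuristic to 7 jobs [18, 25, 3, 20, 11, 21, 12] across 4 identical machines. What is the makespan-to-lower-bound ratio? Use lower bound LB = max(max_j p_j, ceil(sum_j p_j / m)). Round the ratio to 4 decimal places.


LPT order: [25, 21, 20, 18, 12, 11, 3]
Machine loads after assignment: [25, 24, 31, 30]
LPT makespan = 31
Lower bound = max(max_job, ceil(total/4)) = max(25, 28) = 28
Ratio = 31 / 28 = 1.1071

1.1071


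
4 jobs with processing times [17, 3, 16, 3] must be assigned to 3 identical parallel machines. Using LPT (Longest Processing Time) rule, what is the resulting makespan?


Sort jobs in decreasing order (LPT): [17, 16, 3, 3]
Assign each job to the least loaded machine:
  Machine 1: jobs [17], load = 17
  Machine 2: jobs [16], load = 16
  Machine 3: jobs [3, 3], load = 6
Makespan = max load = 17

17


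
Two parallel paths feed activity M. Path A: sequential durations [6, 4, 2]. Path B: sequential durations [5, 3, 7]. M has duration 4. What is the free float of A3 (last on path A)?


ES(A3) = sum of predecessors on chain A = 10
EF(A3) = ES + duration = 10 + 2 = 12
Successor of A3 is M. ES(M) = max(sum(A), sum(B)) = max(12, 15) = 15
Free float = ES(successor) - EF(current) = 15 - 12 = 3

3


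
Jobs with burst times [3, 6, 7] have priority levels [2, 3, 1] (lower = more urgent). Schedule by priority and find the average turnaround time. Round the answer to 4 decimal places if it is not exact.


Sort by priority (ascending = highest first):
Order: [(1, 7), (2, 3), (3, 6)]
Completion times:
  Priority 1, burst=7, C=7
  Priority 2, burst=3, C=10
  Priority 3, burst=6, C=16
Average turnaround = 33/3 = 11.0

11.0


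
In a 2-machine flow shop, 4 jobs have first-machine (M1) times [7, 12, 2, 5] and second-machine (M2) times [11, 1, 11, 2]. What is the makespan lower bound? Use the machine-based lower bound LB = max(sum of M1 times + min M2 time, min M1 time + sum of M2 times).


LB1 = sum(M1 times) + min(M2 times) = 26 + 1 = 27
LB2 = min(M1 times) + sum(M2 times) = 2 + 25 = 27
Lower bound = max(LB1, LB2) = max(27, 27) = 27

27


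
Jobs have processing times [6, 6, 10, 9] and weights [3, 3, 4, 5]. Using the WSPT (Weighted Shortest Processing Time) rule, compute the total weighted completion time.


Compute p/w ratios and sort ascending (WSPT): [(9, 5), (6, 3), (6, 3), (10, 4)]
Compute weighted completion times:
  Job (p=9,w=5): C=9, w*C=5*9=45
  Job (p=6,w=3): C=15, w*C=3*15=45
  Job (p=6,w=3): C=21, w*C=3*21=63
  Job (p=10,w=4): C=31, w*C=4*31=124
Total weighted completion time = 277

277


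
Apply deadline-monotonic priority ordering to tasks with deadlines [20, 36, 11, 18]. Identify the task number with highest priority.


Sort tasks by relative deadline (ascending):
  Task 3: deadline = 11
  Task 4: deadline = 18
  Task 1: deadline = 20
  Task 2: deadline = 36
Priority order (highest first): [3, 4, 1, 2]
Highest priority task = 3

3


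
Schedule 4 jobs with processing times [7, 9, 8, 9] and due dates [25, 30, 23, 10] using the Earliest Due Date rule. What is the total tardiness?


Sort by due date (EDD order): [(9, 10), (8, 23), (7, 25), (9, 30)]
Compute completion times and tardiness:
  Job 1: p=9, d=10, C=9, tardiness=max(0,9-10)=0
  Job 2: p=8, d=23, C=17, tardiness=max(0,17-23)=0
  Job 3: p=7, d=25, C=24, tardiness=max(0,24-25)=0
  Job 4: p=9, d=30, C=33, tardiness=max(0,33-30)=3
Total tardiness = 3

3


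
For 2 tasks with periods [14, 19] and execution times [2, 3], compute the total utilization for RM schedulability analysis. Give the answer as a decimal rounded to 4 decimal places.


Compute individual utilizations (exact fractions):
  Task 1: C/T = 2/14 = 1/7 (approx. 0.1429)
  Task 2: C/T = 3/19 (approx. 0.1579)
Total utilization U = 1/7 + 3/19 = 40/133
Rounded to 4 decimal places: U = 0.3008
RM (Liu & Layland) bound for 2 tasks = 0.828427; compare with U = 40/133 (approx. 0.300752)
U <= bound, so schedulable by RM sufficient condition.

0.3008


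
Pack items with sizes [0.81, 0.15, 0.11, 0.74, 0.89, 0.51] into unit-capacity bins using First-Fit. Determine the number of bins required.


Place items sequentially using First-Fit:
  Item 0.81 -> new Bin 1
  Item 0.15 -> Bin 1 (now 0.96)
  Item 0.11 -> new Bin 2
  Item 0.74 -> Bin 2 (now 0.85)
  Item 0.89 -> new Bin 3
  Item 0.51 -> new Bin 4
Total bins used = 4

4


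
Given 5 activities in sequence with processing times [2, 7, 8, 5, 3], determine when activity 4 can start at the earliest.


Activity 4 starts after activities 1 through 3 complete.
Predecessor durations: [2, 7, 8]
ES = 2 + 7 + 8 = 17

17


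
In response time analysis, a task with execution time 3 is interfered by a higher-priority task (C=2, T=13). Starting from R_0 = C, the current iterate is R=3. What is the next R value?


R_next = C + ceil(R_prev / T_hp) * C_hp
ceil(3 / 13) = ceil(0.2308) = 1
Interference = 1 * 2 = 2
R_next = 3 + 2 = 5

5


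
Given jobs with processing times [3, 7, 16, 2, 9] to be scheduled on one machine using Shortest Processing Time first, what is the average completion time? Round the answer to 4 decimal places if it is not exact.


Sort jobs by processing time (SPT order): [2, 3, 7, 9, 16]
Compute completion times sequentially:
  Job 1: processing = 2, completes at 2
  Job 2: processing = 3, completes at 5
  Job 3: processing = 7, completes at 12
  Job 4: processing = 9, completes at 21
  Job 5: processing = 16, completes at 37
Sum of completion times = 77
Average completion time = 77/5 = 15.4

15.4


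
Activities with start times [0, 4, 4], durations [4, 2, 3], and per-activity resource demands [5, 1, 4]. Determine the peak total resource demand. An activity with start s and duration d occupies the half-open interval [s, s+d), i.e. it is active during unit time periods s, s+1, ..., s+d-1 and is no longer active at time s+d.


Each activity i is active on [start_i, start_i + duration_i).
Compute total resource usage per time slot:
  t=0: active resources = [5], total = 5
  t=1: active resources = [5], total = 5
  t=2: active resources = [5], total = 5
  t=3: active resources = [5], total = 5
  t=4: active resources = [1, 4], total = 5
  t=5: active resources = [1, 4], total = 5
  t=6: active resources = [4], total = 4
Peak resource demand = 5

5


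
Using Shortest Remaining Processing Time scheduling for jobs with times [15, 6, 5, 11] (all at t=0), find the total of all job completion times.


Since all jobs arrive at t=0, SRPT equals SPT ordering.
SPT order: [5, 6, 11, 15]
Completion times:
  Job 1: p=5, C=5
  Job 2: p=6, C=11
  Job 3: p=11, C=22
  Job 4: p=15, C=37
Total completion time = 5 + 11 + 22 + 37 = 75

75


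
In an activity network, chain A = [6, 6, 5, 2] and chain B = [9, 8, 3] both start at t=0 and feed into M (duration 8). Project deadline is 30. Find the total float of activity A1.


Forward pass: ES(A1) = sum of predecessors on chain A = 0
EF = ES + duration = 0 + 6 = 6
Backward pass: LF(M) = deadline = 30; LS(M) = 30 - 8 = 22
LF(A1) = LS(M) - sum(successors on chain A) = 22 - 13 = 9
LS = LF - duration = 9 - 6 = 3
Total float = LS - ES = 3 - 0 = 3

3


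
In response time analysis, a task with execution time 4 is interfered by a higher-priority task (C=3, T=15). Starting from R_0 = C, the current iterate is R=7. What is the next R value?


R_next = C + ceil(R_prev / T_hp) * C_hp
ceil(7 / 15) = ceil(0.4667) = 1
Interference = 1 * 3 = 3
R_next = 4 + 3 = 7
R_next = R_prev, so the iteration has converged (response time = 7).

7


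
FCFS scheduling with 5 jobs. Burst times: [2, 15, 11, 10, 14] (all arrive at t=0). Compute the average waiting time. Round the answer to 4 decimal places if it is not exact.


FCFS order (as given): [2, 15, 11, 10, 14]
Waiting times:
  Job 1: wait = 0
  Job 2: wait = 2
  Job 3: wait = 17
  Job 4: wait = 28
  Job 5: wait = 38
Sum of waiting times = 85
Average waiting time = 85/5 = 17.0

17.0


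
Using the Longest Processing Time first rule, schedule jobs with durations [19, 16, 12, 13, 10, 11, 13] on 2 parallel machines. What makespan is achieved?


Sort jobs in decreasing order (LPT): [19, 16, 13, 13, 12, 11, 10]
Assign each job to the least loaded machine:
  Machine 1: jobs [19, 13, 11], load = 43
  Machine 2: jobs [16, 13, 12, 10], load = 51
Makespan = max load = 51

51


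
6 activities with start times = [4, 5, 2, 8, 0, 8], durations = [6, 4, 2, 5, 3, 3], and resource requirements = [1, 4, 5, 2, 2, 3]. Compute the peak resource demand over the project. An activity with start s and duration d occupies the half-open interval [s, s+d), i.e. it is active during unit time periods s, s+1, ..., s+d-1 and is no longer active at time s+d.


Each activity i is active on [start_i, start_i + duration_i).
Compute total resource usage per time slot:
  t=0: active resources = [2], total = 2
  t=1: active resources = [2], total = 2
  t=2: active resources = [5, 2], total = 7
  t=3: active resources = [5], total = 5
  t=4: active resources = [1], total = 1
  t=5: active resources = [1, 4], total = 5
  t=6: active resources = [1, 4], total = 5
  t=7: active resources = [1, 4], total = 5
  t=8: active resources = [1, 4, 2, 3], total = 10
  t=9: active resources = [1, 2, 3], total = 6
  t=10: active resources = [2, 3], total = 5
  t=11: active resources = [2], total = 2
  t=12: active resources = [2], total = 2
Peak resource demand = 10

10


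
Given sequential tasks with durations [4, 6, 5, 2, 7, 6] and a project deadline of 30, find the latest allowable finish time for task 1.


LF(activity 1) = deadline - sum of successor durations
Successors: activities 2 through 6 with durations [6, 5, 2, 7, 6]
Sum of successor durations = 26
LF = 30 - 26 = 4

4


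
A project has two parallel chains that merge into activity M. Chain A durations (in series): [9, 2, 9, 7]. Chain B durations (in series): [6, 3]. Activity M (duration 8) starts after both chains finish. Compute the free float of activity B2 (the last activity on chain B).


ES(B2) = sum of predecessors on chain B = 6
EF(B2) = ES + duration = 6 + 3 = 9
Successor of B2 is M. ES(M) = max(sum(A), sum(B)) = max(27, 9) = 27
Free float = ES(successor) - EF(current) = 27 - 9 = 18

18


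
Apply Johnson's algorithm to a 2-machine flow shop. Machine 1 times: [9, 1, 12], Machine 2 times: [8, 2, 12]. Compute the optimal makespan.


Apply Johnson's rule:
  Group 1 (a <= b): [(2, 1, 2), (3, 12, 12)]
  Group 2 (a > b): [(1, 9, 8)]
Optimal job order: [2, 3, 1]
Schedule:
  Job 2: M1 done at 1, M2 done at 3
  Job 3: M1 done at 13, M2 done at 25
  Job 1: M1 done at 22, M2 done at 33
Makespan = 33

33


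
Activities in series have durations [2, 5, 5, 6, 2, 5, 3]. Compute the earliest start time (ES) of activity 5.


Activity 5 starts after activities 1 through 4 complete.
Predecessor durations: [2, 5, 5, 6]
ES = 2 + 5 + 5 + 6 = 18

18


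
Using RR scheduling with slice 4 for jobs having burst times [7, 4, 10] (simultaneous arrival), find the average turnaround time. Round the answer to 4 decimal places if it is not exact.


Time quantum = 4
Execution trace:
  J1 runs 4 units, time = 4
  J2 runs 4 units, time = 8
  J3 runs 4 units, time = 12
  J1 runs 3 units, time = 15
  J3 runs 4 units, time = 19
  J3 runs 2 units, time = 21
Finish times: [15, 8, 21]
Average turnaround = 44/3 = 14.6667

14.6667


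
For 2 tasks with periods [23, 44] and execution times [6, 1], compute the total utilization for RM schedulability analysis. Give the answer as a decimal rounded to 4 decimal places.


Compute individual utilizations (exact fractions):
  Task 1: C/T = 6/23 (approx. 0.2609)
  Task 2: C/T = 1/44 (approx. 0.0227)
Total utilization U = 6/23 + 1/44 = 287/1012
Rounded to 4 decimal places: U = 0.2836
RM (Liu & Layland) bound for 2 tasks = 0.828427; compare with U = 287/1012 (approx. 0.283597)
U <= bound, so schedulable by RM sufficient condition.

0.2836


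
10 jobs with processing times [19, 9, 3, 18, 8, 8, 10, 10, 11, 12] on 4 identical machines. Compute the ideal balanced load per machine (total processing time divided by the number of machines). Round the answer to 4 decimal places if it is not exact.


Total processing time = 19 + 9 + 3 + 18 + 8 + 8 + 10 + 10 + 11 + 12 = 108
Number of machines = 4
Ideal balanced load = 108 / 4 = 27.0

27.0


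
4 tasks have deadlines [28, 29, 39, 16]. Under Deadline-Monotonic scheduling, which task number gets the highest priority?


Sort tasks by relative deadline (ascending):
  Task 4: deadline = 16
  Task 1: deadline = 28
  Task 2: deadline = 29
  Task 3: deadline = 39
Priority order (highest first): [4, 1, 2, 3]
Highest priority task = 4

4


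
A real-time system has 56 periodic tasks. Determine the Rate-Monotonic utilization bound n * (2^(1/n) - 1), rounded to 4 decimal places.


Compute 2^(1/56) = 1.0124545481
Subtract 1: 1.0124545481 - 1 = 0.0124545481
Multiply by n: 56 * 0.0124545481 = 0.6974546936
Round to 4 dp: 0.6975

0.6975


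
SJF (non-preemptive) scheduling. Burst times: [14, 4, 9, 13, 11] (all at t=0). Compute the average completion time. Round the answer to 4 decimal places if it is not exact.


SJF order (ascending): [4, 9, 11, 13, 14]
Completion times:
  Job 1: burst=4, C=4
  Job 2: burst=9, C=13
  Job 3: burst=11, C=24
  Job 4: burst=13, C=37
  Job 5: burst=14, C=51
Average completion = 129/5 = 25.8

25.8


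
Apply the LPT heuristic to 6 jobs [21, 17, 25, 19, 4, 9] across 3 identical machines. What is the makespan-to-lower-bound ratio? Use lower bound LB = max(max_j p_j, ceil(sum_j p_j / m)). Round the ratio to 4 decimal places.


LPT order: [25, 21, 19, 17, 9, 4]
Machine loads after assignment: [29, 30, 36]
LPT makespan = 36
Lower bound = max(max_job, ceil(total/3)) = max(25, 32) = 32
Ratio = 36 / 32 = 1.125

1.125


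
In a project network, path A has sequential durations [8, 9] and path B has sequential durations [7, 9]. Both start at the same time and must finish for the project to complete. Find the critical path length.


Path A total = 8 + 9 = 17
Path B total = 7 + 9 = 16
Critical path = longest path = max(17, 16) = 17

17


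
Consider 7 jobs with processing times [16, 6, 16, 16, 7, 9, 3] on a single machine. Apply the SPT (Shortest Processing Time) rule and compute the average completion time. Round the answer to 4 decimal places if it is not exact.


Sort jobs by processing time (SPT order): [3, 6, 7, 9, 16, 16, 16]
Compute completion times sequentially:
  Job 1: processing = 3, completes at 3
  Job 2: processing = 6, completes at 9
  Job 3: processing = 7, completes at 16
  Job 4: processing = 9, completes at 25
  Job 5: processing = 16, completes at 41
  Job 6: processing = 16, completes at 57
  Job 7: processing = 16, completes at 73
Sum of completion times = 224
Average completion time = 224/7 = 32.0

32.0


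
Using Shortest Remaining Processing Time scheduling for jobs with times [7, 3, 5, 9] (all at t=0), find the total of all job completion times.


Since all jobs arrive at t=0, SRPT equals SPT ordering.
SPT order: [3, 5, 7, 9]
Completion times:
  Job 1: p=3, C=3
  Job 2: p=5, C=8
  Job 3: p=7, C=15
  Job 4: p=9, C=24
Total completion time = 3 + 8 + 15 + 24 = 50

50


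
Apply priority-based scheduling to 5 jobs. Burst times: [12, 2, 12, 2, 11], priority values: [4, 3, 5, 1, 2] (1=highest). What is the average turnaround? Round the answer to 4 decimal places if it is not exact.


Sort by priority (ascending = highest first):
Order: [(1, 2), (2, 11), (3, 2), (4, 12), (5, 12)]
Completion times:
  Priority 1, burst=2, C=2
  Priority 2, burst=11, C=13
  Priority 3, burst=2, C=15
  Priority 4, burst=12, C=27
  Priority 5, burst=12, C=39
Average turnaround = 96/5 = 19.2

19.2


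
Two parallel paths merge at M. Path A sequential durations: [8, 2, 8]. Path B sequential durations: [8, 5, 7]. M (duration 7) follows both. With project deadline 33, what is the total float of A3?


Forward pass: ES(A3) = sum of predecessors on chain A = 10
EF = ES + duration = 10 + 8 = 18
Backward pass: LF(M) = deadline = 33; LS(M) = 33 - 7 = 26
LF(A3) = LS(M) - sum(successors on chain A) = 26 - 0 = 26
LS = LF - duration = 26 - 8 = 18
Total float = LS - ES = 18 - 10 = 8

8


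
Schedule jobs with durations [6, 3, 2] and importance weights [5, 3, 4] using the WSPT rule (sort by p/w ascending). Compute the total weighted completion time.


Compute p/w ratios and sort ascending (WSPT): [(2, 4), (3, 3), (6, 5)]
Compute weighted completion times:
  Job (p=2,w=4): C=2, w*C=4*2=8
  Job (p=3,w=3): C=5, w*C=3*5=15
  Job (p=6,w=5): C=11, w*C=5*11=55
Total weighted completion time = 78

78


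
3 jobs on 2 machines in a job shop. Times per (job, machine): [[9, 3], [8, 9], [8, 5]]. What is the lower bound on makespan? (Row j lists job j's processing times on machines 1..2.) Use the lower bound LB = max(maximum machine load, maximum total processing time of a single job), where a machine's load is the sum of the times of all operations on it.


Machine loads:
  Machine 1: 9 + 8 + 8 = 25
  Machine 2: 3 + 9 + 5 = 17
Max machine load = 25
Job totals:
  Job 1: 12
  Job 2: 17
  Job 3: 13
Max job total = 17
Lower bound = max(25, 17) = 25

25


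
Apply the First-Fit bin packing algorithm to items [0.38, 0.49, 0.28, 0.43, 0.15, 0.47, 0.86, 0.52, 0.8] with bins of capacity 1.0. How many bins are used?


Place items sequentially using First-Fit:
  Item 0.38 -> new Bin 1
  Item 0.49 -> Bin 1 (now 0.87)
  Item 0.28 -> new Bin 2
  Item 0.43 -> Bin 2 (now 0.71)
  Item 0.15 -> Bin 2 (now 0.86)
  Item 0.47 -> new Bin 3
  Item 0.86 -> new Bin 4
  Item 0.52 -> Bin 3 (now 0.99)
  Item 0.8 -> new Bin 5
Total bins used = 5

5


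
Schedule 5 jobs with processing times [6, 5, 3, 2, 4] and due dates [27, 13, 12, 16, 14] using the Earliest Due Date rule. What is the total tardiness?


Sort by due date (EDD order): [(3, 12), (5, 13), (4, 14), (2, 16), (6, 27)]
Compute completion times and tardiness:
  Job 1: p=3, d=12, C=3, tardiness=max(0,3-12)=0
  Job 2: p=5, d=13, C=8, tardiness=max(0,8-13)=0
  Job 3: p=4, d=14, C=12, tardiness=max(0,12-14)=0
  Job 4: p=2, d=16, C=14, tardiness=max(0,14-16)=0
  Job 5: p=6, d=27, C=20, tardiness=max(0,20-27)=0
Total tardiness = 0

0


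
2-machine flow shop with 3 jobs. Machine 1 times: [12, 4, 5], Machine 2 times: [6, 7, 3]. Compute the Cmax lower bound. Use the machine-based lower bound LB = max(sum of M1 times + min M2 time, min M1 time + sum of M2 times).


LB1 = sum(M1 times) + min(M2 times) = 21 + 3 = 24
LB2 = min(M1 times) + sum(M2 times) = 4 + 16 = 20
Lower bound = max(LB1, LB2) = max(24, 20) = 24

24


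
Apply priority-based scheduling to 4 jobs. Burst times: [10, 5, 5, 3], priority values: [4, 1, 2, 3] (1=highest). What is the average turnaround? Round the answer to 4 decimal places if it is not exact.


Sort by priority (ascending = highest first):
Order: [(1, 5), (2, 5), (3, 3), (4, 10)]
Completion times:
  Priority 1, burst=5, C=5
  Priority 2, burst=5, C=10
  Priority 3, burst=3, C=13
  Priority 4, burst=10, C=23
Average turnaround = 51/4 = 12.75

12.75


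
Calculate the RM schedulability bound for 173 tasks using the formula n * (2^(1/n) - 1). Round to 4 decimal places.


Compute 2^(1/173) = 1.0040146684
Subtract 1: 1.0040146684 - 1 = 0.0040146684
Multiply by n: 173 * 0.0040146684 = 0.6945376332
Round to 4 dp: 0.6945

0.6945


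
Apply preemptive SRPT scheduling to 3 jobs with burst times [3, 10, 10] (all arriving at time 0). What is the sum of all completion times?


Since all jobs arrive at t=0, SRPT equals SPT ordering.
SPT order: [3, 10, 10]
Completion times:
  Job 1: p=3, C=3
  Job 2: p=10, C=13
  Job 3: p=10, C=23
Total completion time = 3 + 13 + 23 = 39

39


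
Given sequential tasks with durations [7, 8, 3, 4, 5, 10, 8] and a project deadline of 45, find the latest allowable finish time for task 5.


LF(activity 5) = deadline - sum of successor durations
Successors: activities 6 through 7 with durations [10, 8]
Sum of successor durations = 18
LF = 45 - 18 = 27

27


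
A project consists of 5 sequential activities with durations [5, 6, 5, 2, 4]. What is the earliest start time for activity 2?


Activity 2 starts after activities 1 through 1 complete.
Predecessor durations: [5]
ES = 5 = 5

5


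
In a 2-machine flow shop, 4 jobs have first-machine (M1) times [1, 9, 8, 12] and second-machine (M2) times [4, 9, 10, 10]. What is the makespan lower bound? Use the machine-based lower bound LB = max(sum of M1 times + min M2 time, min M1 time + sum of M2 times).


LB1 = sum(M1 times) + min(M2 times) = 30 + 4 = 34
LB2 = min(M1 times) + sum(M2 times) = 1 + 33 = 34
Lower bound = max(LB1, LB2) = max(34, 34) = 34

34


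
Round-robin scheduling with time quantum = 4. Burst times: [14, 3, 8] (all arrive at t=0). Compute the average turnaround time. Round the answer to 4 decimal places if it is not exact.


Time quantum = 4
Execution trace:
  J1 runs 4 units, time = 4
  J2 runs 3 units, time = 7
  J3 runs 4 units, time = 11
  J1 runs 4 units, time = 15
  J3 runs 4 units, time = 19
  J1 runs 4 units, time = 23
  J1 runs 2 units, time = 25
Finish times: [25, 7, 19]
Average turnaround = 51/3 = 17.0

17.0


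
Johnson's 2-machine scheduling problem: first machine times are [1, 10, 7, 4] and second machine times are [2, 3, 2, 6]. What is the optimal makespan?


Apply Johnson's rule:
  Group 1 (a <= b): [(1, 1, 2), (4, 4, 6)]
  Group 2 (a > b): [(2, 10, 3), (3, 7, 2)]
Optimal job order: [1, 4, 2, 3]
Schedule:
  Job 1: M1 done at 1, M2 done at 3
  Job 4: M1 done at 5, M2 done at 11
  Job 2: M1 done at 15, M2 done at 18
  Job 3: M1 done at 22, M2 done at 24
Makespan = 24

24


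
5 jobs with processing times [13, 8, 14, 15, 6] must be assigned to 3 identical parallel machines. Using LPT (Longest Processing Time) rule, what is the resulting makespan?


Sort jobs in decreasing order (LPT): [15, 14, 13, 8, 6]
Assign each job to the least loaded machine:
  Machine 1: jobs [15], load = 15
  Machine 2: jobs [14, 6], load = 20
  Machine 3: jobs [13, 8], load = 21
Makespan = max load = 21

21


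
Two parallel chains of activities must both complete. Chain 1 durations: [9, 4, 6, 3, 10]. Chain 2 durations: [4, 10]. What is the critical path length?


Path A total = 9 + 4 + 6 + 3 + 10 = 32
Path B total = 4 + 10 = 14
Critical path = longest path = max(32, 14) = 32

32


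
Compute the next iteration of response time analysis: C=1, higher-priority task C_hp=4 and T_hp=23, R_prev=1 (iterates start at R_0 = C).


R_next = C + ceil(R_prev / T_hp) * C_hp
ceil(1 / 23) = ceil(0.0435) = 1
Interference = 1 * 4 = 4
R_next = 1 + 4 = 5

5


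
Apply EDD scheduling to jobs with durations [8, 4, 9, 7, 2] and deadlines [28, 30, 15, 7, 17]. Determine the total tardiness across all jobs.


Sort by due date (EDD order): [(7, 7), (9, 15), (2, 17), (8, 28), (4, 30)]
Compute completion times and tardiness:
  Job 1: p=7, d=7, C=7, tardiness=max(0,7-7)=0
  Job 2: p=9, d=15, C=16, tardiness=max(0,16-15)=1
  Job 3: p=2, d=17, C=18, tardiness=max(0,18-17)=1
  Job 4: p=8, d=28, C=26, tardiness=max(0,26-28)=0
  Job 5: p=4, d=30, C=30, tardiness=max(0,30-30)=0
Total tardiness = 2

2


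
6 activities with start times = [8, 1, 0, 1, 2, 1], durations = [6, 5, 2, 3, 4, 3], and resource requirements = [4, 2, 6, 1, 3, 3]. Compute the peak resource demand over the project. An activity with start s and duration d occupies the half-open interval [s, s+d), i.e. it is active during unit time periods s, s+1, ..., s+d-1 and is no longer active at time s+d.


Each activity i is active on [start_i, start_i + duration_i).
Compute total resource usage per time slot:
  t=0: active resources = [6], total = 6
  t=1: active resources = [2, 6, 1, 3], total = 12
  t=2: active resources = [2, 1, 3, 3], total = 9
  t=3: active resources = [2, 1, 3, 3], total = 9
  t=4: active resources = [2, 3], total = 5
  t=5: active resources = [2, 3], total = 5
  t=6: active resources = [], total = 0
  t=7: active resources = [], total = 0
  t=8: active resources = [4], total = 4
  t=9: active resources = [4], total = 4
  t=10: active resources = [4], total = 4
  t=11: active resources = [4], total = 4
  t=12: active resources = [4], total = 4
  t=13: active resources = [4], total = 4
Peak resource demand = 12

12


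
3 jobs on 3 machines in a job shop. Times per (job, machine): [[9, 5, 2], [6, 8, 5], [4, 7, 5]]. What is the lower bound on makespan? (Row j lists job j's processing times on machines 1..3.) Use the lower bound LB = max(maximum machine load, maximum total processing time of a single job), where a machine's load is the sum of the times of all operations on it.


Machine loads:
  Machine 1: 9 + 6 + 4 = 19
  Machine 2: 5 + 8 + 7 = 20
  Machine 3: 2 + 5 + 5 = 12
Max machine load = 20
Job totals:
  Job 1: 16
  Job 2: 19
  Job 3: 16
Max job total = 19
Lower bound = max(20, 19) = 20

20


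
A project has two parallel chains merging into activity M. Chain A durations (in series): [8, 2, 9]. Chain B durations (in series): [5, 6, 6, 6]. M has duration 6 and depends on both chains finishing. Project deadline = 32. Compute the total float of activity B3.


Forward pass: ES(B3) = sum of predecessors on chain B = 11
EF = ES + duration = 11 + 6 = 17
Backward pass: LF(M) = deadline = 32; LS(M) = 32 - 6 = 26
LF(B3) = LS(M) - sum(successors on chain B) = 26 - 6 = 20
LS = LF - duration = 20 - 6 = 14
Total float = LS - ES = 14 - 11 = 3

3


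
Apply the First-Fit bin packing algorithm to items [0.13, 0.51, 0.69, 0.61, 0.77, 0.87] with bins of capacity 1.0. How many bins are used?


Place items sequentially using First-Fit:
  Item 0.13 -> new Bin 1
  Item 0.51 -> Bin 1 (now 0.64)
  Item 0.69 -> new Bin 2
  Item 0.61 -> new Bin 3
  Item 0.77 -> new Bin 4
  Item 0.87 -> new Bin 5
Total bins used = 5

5


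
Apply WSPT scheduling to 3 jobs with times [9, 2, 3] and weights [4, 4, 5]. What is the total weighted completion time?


Compute p/w ratios and sort ascending (WSPT): [(2, 4), (3, 5), (9, 4)]
Compute weighted completion times:
  Job (p=2,w=4): C=2, w*C=4*2=8
  Job (p=3,w=5): C=5, w*C=5*5=25
  Job (p=9,w=4): C=14, w*C=4*14=56
Total weighted completion time = 89

89


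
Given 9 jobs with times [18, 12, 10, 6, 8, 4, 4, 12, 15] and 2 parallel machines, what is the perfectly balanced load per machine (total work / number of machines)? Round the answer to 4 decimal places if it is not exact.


Total processing time = 18 + 12 + 10 + 6 + 8 + 4 + 4 + 12 + 15 = 89
Number of machines = 2
Ideal balanced load = 89 / 2 = 44.5

44.5


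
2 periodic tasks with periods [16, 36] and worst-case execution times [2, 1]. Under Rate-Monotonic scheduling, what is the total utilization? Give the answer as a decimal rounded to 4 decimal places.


Compute individual utilizations (exact fractions):
  Task 1: C/T = 2/16 = 1/8 (approx. 0.125)
  Task 2: C/T = 1/36 (approx. 0.0278)
Total utilization U = 1/8 + 1/36 = 11/72
Rounded to 4 decimal places: U = 0.1528
RM (Liu & Layland) bound for 2 tasks = 0.828427; compare with U = 11/72 (approx. 0.152778)
U <= bound, so schedulable by RM sufficient condition.

0.1528


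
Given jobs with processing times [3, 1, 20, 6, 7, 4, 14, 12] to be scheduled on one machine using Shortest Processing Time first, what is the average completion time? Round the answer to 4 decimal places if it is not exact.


Sort jobs by processing time (SPT order): [1, 3, 4, 6, 7, 12, 14, 20]
Compute completion times sequentially:
  Job 1: processing = 1, completes at 1
  Job 2: processing = 3, completes at 4
  Job 3: processing = 4, completes at 8
  Job 4: processing = 6, completes at 14
  Job 5: processing = 7, completes at 21
  Job 6: processing = 12, completes at 33
  Job 7: processing = 14, completes at 47
  Job 8: processing = 20, completes at 67
Sum of completion times = 195
Average completion time = 195/8 = 24.375

24.375


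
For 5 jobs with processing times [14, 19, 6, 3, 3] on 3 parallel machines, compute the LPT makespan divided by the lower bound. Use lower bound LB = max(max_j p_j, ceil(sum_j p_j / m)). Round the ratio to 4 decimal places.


LPT order: [19, 14, 6, 3, 3]
Machine loads after assignment: [19, 14, 12]
LPT makespan = 19
Lower bound = max(max_job, ceil(total/3)) = max(19, 15) = 19
Ratio = 19 / 19 = 1.0

1.0


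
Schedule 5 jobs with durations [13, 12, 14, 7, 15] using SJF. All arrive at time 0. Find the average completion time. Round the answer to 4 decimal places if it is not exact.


SJF order (ascending): [7, 12, 13, 14, 15]
Completion times:
  Job 1: burst=7, C=7
  Job 2: burst=12, C=19
  Job 3: burst=13, C=32
  Job 4: burst=14, C=46
  Job 5: burst=15, C=61
Average completion = 165/5 = 33.0

33.0
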